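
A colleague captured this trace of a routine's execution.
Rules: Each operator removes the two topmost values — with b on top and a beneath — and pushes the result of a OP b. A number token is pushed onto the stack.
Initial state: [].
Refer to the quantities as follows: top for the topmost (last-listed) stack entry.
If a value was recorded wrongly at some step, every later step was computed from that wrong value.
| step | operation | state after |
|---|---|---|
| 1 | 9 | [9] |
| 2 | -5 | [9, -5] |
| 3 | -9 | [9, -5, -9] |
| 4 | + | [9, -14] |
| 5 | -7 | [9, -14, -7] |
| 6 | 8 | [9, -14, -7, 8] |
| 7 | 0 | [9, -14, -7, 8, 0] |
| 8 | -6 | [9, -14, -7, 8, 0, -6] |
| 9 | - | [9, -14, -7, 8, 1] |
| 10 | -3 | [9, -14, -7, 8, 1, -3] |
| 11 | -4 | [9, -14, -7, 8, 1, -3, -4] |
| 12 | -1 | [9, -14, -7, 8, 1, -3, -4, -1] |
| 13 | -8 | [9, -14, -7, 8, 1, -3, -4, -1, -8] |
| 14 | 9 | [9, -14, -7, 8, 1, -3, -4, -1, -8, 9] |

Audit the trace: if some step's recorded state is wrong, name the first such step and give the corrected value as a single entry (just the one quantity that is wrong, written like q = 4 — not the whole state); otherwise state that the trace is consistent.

Recomputing the run from the initial state:
step 1: [9]
step 2: [9, -5]
step 3: [9, -5, -9]
step 4: [9, -14]
step 5: [9, -14, -7]
step 6: [9, -14, -7, 8]
step 7: [9, -14, -7, 8, 0]
step 8: [9, -14, -7, 8, 0, -6]
step 9: [9, -14, -7, 8, 6]
step 10: [9, -14, -7, 8, 6, -3]
step 11: [9, -14, -7, 8, 6, -3, -4]
step 12: [9, -14, -7, 8, 6, -3, -4, -1]
step 13: [9, -14, -7, 8, 6, -3, -4, -1, -8]
step 14: [9, -14, -7, 8, 6, -3, -4, -1, -8, 9]
The first disagreement with the trace is at step 9, where the value should be top = 6.

step 9, top = 6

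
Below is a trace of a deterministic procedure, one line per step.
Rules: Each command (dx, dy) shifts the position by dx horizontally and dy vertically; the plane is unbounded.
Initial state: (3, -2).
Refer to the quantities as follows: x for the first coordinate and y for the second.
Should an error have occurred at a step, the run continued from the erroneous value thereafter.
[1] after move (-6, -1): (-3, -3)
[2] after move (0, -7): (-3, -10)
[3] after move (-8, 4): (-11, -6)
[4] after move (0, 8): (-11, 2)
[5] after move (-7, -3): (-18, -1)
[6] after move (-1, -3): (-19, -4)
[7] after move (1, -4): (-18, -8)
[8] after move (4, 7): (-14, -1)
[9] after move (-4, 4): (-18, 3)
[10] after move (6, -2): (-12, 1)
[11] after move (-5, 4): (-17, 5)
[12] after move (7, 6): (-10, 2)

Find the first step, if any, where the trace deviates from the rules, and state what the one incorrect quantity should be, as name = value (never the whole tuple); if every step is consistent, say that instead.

step 12, y = 11

Recomputing the run from the initial state:
step 1: x = -3, y = -3
step 2: x = -3, y = -10
step 3: x = -11, y = -6
step 4: x = -11, y = 2
step 5: x = -18, y = -1
step 6: x = -19, y = -4
step 7: x = -18, y = -8
step 8: x = -14, y = -1
step 9: x = -18, y = 3
step 10: x = -12, y = 1
step 11: x = -17, y = 5
step 12: x = -10, y = 11
The first disagreement with the trace is at step 12, where the value should be y = 11.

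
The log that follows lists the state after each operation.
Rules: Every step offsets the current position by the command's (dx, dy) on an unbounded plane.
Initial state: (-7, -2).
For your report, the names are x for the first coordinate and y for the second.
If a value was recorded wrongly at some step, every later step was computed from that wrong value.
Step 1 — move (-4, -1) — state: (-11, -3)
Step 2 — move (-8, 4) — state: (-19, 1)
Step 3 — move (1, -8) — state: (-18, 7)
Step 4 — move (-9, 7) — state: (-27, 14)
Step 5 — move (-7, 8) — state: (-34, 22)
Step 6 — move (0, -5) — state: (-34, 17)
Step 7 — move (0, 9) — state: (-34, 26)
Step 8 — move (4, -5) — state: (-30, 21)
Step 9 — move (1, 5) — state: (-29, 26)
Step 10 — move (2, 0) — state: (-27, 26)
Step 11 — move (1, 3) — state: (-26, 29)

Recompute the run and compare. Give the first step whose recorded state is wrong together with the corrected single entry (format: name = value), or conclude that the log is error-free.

step 3, y = -7

Recomputing the run from the initial state:
step 1: x = -11, y = -3
step 2: x = -19, y = 1
step 3: x = -18, y = -7
step 4: x = -27, y = 0
step 5: x = -34, y = 8
step 6: x = -34, y = 3
step 7: x = -34, y = 12
step 8: x = -30, y = 7
step 9: x = -29, y = 12
step 10: x = -27, y = 12
step 11: x = -26, y = 15
The first disagreement with the log is at step 3, where the value should be y = -7.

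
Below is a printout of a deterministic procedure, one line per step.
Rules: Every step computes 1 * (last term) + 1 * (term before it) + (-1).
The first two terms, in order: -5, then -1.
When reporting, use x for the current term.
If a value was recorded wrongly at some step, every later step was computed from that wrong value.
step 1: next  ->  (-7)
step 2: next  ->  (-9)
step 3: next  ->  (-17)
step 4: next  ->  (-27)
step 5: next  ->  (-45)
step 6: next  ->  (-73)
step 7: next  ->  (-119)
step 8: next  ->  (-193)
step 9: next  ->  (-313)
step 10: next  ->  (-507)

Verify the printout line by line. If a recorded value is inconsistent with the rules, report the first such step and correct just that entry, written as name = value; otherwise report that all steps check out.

no error

Recomputing the run from the initial state:
step 1: x = -7
step 2: x = -9
step 3: x = -17
step 4: x = -27
step 5: x = -45
step 6: x = -73
step 7: x = -119
step 8: x = -193
step 9: x = -313
step 10: x = -507
This matches the printout at every step.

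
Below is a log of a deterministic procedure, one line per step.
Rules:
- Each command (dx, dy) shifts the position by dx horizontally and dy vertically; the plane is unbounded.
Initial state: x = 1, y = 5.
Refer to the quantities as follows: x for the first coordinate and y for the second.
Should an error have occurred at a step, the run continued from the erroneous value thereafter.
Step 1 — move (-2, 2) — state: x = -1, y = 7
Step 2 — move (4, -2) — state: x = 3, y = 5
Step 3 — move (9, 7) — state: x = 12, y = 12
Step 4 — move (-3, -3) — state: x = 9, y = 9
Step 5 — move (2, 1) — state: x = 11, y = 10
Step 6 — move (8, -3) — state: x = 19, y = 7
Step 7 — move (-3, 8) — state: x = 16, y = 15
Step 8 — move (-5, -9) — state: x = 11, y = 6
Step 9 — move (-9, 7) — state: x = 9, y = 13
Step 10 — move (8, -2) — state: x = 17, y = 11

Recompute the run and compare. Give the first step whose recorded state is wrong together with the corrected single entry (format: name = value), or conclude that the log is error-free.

step 9, x = 2

Recomputing the run from the initial state:
step 1: x = -1, y = 7
step 2: x = 3, y = 5
step 3: x = 12, y = 12
step 4: x = 9, y = 9
step 5: x = 11, y = 10
step 6: x = 19, y = 7
step 7: x = 16, y = 15
step 8: x = 11, y = 6
step 9: x = 2, y = 13
step 10: x = 10, y = 11
The first disagreement with the log is at step 9, where the value should be x = 2.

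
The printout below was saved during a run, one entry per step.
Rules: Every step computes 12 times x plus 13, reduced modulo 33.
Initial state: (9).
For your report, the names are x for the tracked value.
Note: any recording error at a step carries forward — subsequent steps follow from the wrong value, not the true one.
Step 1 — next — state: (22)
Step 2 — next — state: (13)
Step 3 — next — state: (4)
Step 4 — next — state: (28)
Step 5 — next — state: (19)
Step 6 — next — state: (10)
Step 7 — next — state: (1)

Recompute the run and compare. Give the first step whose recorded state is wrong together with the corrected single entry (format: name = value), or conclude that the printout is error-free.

Step 1: x = (12*9 + 13) mod 33 = 22 — checks out.
Step 2: x = (12*22 + 13) mod 33 = 13 — consistent with the printout.
Step 3: x = (12*13 + 13) mod 33 = 4 — no discrepancy.
Step 4: x = (12*4 + 13) mod 33 = 28 — same as recorded.
Step 5: x = (12*28 + 13) mod 33 = 19 — no discrepancy.
Step 6: x = (12*19 + 13) mod 33 = 10 — agrees with the printout.
Step 7: x = (12*10 + 13) mod 33 = 1 — verified.
Each recorded entry agrees with the recomputation.

no error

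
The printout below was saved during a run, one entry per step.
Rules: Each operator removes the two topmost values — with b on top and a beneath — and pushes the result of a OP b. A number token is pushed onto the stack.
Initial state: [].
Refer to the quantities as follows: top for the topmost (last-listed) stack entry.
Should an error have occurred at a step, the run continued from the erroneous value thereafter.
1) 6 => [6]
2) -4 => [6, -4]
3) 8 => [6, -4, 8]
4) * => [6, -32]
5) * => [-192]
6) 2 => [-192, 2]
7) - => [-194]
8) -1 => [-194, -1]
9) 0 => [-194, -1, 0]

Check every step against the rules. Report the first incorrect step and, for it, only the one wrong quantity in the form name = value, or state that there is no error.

no error

Recomputing the run from the initial state:
step 1: [6]
step 2: [6, -4]
step 3: [6, -4, 8]
step 4: [6, -32]
step 5: [-192]
step 6: [-192, 2]
step 7: [-194]
step 8: [-194, -1]
step 9: [-194, -1, 0]
This matches the printout at every step.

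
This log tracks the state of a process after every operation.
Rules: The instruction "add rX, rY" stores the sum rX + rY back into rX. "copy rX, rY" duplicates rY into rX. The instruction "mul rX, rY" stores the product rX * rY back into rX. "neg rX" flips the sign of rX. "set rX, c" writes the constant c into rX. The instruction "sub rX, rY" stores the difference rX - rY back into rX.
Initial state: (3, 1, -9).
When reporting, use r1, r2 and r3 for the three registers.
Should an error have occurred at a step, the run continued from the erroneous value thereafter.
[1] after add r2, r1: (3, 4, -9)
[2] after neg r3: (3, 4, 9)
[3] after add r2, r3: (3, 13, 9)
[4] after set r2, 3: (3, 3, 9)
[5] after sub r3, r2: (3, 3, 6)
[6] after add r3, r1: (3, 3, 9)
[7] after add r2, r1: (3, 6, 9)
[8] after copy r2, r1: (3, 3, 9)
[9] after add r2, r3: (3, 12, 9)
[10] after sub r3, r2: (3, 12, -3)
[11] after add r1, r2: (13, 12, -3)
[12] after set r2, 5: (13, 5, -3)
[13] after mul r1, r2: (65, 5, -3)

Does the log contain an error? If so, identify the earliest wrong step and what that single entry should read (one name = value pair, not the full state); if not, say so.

step 11, r1 = 15

Recomputing the run from the initial state:
step 1: r1 = 3, r2 = 4, r3 = -9
step 2: r1 = 3, r2 = 4, r3 = 9
step 3: r1 = 3, r2 = 13, r3 = 9
step 4: r1 = 3, r2 = 3, r3 = 9
step 5: r1 = 3, r2 = 3, r3 = 6
step 6: r1 = 3, r2 = 3, r3 = 9
step 7: r1 = 3, r2 = 6, r3 = 9
step 8: r1 = 3, r2 = 3, r3 = 9
step 9: r1 = 3, r2 = 12, r3 = 9
step 10: r1 = 3, r2 = 12, r3 = -3
step 11: r1 = 15, r2 = 12, r3 = -3
step 12: r1 = 15, r2 = 5, r3 = -3
step 13: r1 = 75, r2 = 5, r3 = -3
The first disagreement with the log is at step 11, where the value should be r1 = 15.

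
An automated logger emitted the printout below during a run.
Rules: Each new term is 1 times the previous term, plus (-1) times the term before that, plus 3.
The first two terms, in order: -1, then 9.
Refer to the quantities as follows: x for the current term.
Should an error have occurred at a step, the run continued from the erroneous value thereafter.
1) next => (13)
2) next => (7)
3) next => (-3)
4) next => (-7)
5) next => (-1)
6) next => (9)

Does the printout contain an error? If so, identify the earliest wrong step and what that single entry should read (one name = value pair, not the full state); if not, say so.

Recomputing the run from the initial state:
step 1: x = 13
step 2: x = 7
step 3: x = -3
step 4: x = -7
step 5: x = -1
step 6: x = 9
This matches the printout at every step.

no error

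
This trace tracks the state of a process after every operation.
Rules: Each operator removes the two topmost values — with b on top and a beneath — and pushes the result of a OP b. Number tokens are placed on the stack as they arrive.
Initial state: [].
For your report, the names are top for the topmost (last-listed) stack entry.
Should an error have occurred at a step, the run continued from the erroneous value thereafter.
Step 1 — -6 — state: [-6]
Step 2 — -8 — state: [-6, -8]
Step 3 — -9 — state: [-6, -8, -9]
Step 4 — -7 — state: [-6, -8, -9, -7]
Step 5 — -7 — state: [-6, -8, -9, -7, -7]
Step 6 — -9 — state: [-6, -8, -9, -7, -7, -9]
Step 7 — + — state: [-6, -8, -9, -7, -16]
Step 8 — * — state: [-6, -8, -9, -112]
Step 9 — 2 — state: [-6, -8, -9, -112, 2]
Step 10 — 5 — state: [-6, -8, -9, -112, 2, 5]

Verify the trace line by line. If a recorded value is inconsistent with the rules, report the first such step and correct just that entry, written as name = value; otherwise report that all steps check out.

step 8, top = 112

step 1: push -6: top = -6 -> confirmed correct
step 2: push -8: top = -8 -> in agreement
step 3: push -9: top = -9 -> verified
step 4: push -7: top = -7 -> exactly as logged
step 5: push -7: top = -7 -> in agreement
step 6: push -9: top = -9 -> matches
step 7: -7 + -9 = -16 -> exactly as logged
step 8: -7 * -16 = 112 -> a discrepancy with the trace
The earliest wrong entry is at step 8: it should read top = 112.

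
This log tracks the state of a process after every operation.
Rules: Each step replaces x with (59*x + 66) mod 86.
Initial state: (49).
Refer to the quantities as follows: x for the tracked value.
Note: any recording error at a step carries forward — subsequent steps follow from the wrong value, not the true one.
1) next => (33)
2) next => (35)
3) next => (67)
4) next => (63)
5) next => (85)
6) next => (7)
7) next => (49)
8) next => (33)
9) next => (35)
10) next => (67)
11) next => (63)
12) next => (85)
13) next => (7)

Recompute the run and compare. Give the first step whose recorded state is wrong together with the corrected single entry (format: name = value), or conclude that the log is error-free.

no error

Recomputing the run from the initial state:
step 1: x = 33
step 2: x = 35
step 3: x = 67
step 4: x = 63
step 5: x = 85
step 6: x = 7
step 7: x = 49
step 8: x = 33
step 9: x = 35
step 10: x = 67
step 11: x = 63
step 12: x = 85
step 13: x = 7
This matches the log at every step.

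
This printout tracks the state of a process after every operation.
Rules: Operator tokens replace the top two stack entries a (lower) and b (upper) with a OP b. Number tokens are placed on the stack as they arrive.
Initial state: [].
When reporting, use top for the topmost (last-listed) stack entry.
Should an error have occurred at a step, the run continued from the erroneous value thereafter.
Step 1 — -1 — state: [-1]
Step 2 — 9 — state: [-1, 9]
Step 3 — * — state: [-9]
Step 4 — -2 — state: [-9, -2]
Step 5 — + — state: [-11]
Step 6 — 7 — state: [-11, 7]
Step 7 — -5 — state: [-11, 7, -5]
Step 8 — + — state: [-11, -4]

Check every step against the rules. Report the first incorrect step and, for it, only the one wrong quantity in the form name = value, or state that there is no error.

step 1: push -1: top = -1 -> confirmed correct
step 2: push 9: top = 9 -> same as recorded
step 3: -1 * 9 = -9 -> checks out
step 4: push -2: top = -2 -> in agreement
step 5: -9 + -2 = -11 -> agrees with the printout
step 6: push 7: top = 7 -> exactly as logged
step 7: push -5: top = -5 -> consistent with the printout
step 8: 7 + -5 = 2 -> first mismatch against the printout
That makes step 8 the first incorrect line — top = 2 is what it should show.

step 8, top = 2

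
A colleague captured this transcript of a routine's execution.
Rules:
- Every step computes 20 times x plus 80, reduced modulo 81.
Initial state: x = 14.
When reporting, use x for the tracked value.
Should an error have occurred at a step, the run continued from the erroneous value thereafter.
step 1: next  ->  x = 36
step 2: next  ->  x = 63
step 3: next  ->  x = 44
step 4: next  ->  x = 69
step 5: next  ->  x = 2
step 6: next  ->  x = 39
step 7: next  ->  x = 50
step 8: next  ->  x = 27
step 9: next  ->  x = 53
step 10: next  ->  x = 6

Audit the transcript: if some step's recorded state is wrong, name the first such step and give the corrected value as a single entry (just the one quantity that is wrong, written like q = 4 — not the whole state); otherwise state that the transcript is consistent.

step 2, x = 71

Recomputing the run from the initial state:
step 1: x = 36
step 2: x = 71
step 3: x = 42
step 4: x = 29
step 5: x = 12
step 6: x = 77
step 7: x = 0
step 8: x = 80
step 9: x = 60
step 10: x = 65
The first disagreement with the transcript is at step 2, where the value should be x = 71.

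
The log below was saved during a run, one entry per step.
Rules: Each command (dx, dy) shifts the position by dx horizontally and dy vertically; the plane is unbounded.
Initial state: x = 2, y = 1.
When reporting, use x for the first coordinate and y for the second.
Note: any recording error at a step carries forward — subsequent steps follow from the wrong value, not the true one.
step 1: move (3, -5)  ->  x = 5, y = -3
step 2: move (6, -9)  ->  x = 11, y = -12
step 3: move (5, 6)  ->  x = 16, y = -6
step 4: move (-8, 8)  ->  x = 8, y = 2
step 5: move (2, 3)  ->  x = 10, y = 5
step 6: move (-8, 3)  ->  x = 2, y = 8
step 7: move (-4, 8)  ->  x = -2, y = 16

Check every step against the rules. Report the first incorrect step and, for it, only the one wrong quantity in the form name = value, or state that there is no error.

step 1, y = -4

Recomputing the run from the initial state:
step 1: x = 5, y = -4
step 2: x = 11, y = -13
step 3: x = 16, y = -7
step 4: x = 8, y = 1
step 5: x = 10, y = 4
step 6: x = 2, y = 7
step 7: x = -2, y = 15
The first disagreement with the log is at step 1, where the value should be y = -4.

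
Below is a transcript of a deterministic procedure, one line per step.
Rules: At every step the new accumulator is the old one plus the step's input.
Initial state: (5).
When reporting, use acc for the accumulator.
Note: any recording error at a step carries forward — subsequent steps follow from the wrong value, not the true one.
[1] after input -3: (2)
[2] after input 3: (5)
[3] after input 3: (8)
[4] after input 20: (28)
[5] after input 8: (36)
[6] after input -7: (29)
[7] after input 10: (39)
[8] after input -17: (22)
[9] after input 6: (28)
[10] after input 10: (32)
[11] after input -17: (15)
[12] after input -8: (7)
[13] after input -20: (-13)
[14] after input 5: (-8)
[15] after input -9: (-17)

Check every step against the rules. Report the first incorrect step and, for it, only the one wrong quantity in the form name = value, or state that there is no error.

step 10, acc = 38

1. acc = 5 + -3 = 2 (matches)
2. acc = 2 + 3 = 5 (same as recorded)
3. acc = 5 + 3 = 8 (exactly as logged)
4. acc = 8 + 20 = 28 (in agreement)
5. acc = 28 + 8 = 36 (agrees with the transcript)
6. acc = 36 + -7 = 29 (confirmed correct)
7. acc = 29 + 10 = 39 (verified)
8. acc = 39 + -17 = 22 (exactly as logged)
9. acc = 22 + 6 = 28 (confirmed correct)
10. acc = 28 + 10 = 38 (first mismatch against the transcript)
Step 10 is the first one off; corrected, acc = 38.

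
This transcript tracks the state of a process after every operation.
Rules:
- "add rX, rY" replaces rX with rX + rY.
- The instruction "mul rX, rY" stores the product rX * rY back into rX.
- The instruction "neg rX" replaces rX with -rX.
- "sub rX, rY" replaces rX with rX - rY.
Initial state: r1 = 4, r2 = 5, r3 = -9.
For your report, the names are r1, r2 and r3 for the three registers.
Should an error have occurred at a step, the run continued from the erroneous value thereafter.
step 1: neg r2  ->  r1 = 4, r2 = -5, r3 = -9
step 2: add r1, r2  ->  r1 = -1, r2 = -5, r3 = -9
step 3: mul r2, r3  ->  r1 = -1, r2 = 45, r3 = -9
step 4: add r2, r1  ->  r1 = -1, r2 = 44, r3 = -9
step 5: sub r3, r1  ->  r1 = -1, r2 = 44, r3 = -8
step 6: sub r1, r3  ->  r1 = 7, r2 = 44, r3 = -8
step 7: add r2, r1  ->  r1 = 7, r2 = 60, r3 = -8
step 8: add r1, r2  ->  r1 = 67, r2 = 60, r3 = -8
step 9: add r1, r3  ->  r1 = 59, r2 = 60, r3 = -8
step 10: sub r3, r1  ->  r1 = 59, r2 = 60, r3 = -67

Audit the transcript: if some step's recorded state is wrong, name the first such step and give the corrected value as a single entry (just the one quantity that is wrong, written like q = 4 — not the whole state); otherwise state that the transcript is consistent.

Recomputing the run from the initial state:
step 1: r1 = 4, r2 = -5, r3 = -9
step 2: r1 = -1, r2 = -5, r3 = -9
step 3: r1 = -1, r2 = 45, r3 = -9
step 4: r1 = -1, r2 = 44, r3 = -9
step 5: r1 = -1, r2 = 44, r3 = -8
step 6: r1 = 7, r2 = 44, r3 = -8
step 7: r1 = 7, r2 = 51, r3 = -8
step 8: r1 = 58, r2 = 51, r3 = -8
step 9: r1 = 50, r2 = 51, r3 = -8
step 10: r1 = 50, r2 = 51, r3 = -58
The first disagreement with the transcript is at step 7, where the value should be r2 = 51.

step 7, r2 = 51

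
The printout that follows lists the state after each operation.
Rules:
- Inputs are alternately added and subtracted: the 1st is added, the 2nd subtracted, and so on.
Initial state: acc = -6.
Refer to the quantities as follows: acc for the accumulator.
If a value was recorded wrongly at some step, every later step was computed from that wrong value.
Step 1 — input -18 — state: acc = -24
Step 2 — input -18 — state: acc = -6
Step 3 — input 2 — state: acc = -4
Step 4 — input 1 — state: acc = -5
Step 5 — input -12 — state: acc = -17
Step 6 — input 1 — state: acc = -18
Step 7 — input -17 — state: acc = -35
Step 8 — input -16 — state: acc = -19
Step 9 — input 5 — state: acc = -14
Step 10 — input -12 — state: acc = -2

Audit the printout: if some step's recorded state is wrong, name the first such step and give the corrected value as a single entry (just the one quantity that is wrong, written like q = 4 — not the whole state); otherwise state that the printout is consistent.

no error

step 1: acc = -6 + -18 = -24 -> exactly as logged
step 2: acc = -24 - -18 = -6 -> exactly as logged
step 3: acc = -6 + 2 = -4 -> consistent with the printout
step 4: acc = -4 - 1 = -5 -> no discrepancy
step 5: acc = -5 + -12 = -17 -> in agreement
step 6: acc = -17 - 1 = -18 -> matches
step 7: acc = -18 + -17 = -35 -> exactly as logged
step 8: acc = -35 - -16 = -19 -> in agreement
step 9: acc = -19 + 5 = -14 -> matches
step 10: acc = -14 - -12 = -2 -> matches
All entries verified; no error found.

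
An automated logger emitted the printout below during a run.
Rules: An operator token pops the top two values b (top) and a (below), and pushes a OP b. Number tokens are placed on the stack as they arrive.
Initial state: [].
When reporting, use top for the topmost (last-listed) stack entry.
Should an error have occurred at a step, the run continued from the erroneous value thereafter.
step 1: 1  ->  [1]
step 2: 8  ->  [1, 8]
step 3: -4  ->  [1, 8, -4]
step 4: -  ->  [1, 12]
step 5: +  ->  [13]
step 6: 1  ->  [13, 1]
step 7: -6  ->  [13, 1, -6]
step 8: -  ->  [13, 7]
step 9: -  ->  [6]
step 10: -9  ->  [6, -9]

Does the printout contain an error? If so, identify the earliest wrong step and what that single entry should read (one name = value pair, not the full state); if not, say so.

no error

step 1: push 1: top = 1 -> consistent with the printout
step 2: push 8: top = 8 -> matches
step 3: push -4: top = -4 -> same as recorded
step 4: 8 - -4 = 12 -> agrees with the printout
step 5: 1 + 12 = 13 -> agrees with the printout
step 6: push 1: top = 1 -> consistent with the printout
step 7: push -6: top = -6 -> checks out
step 8: 1 - -6 = 7 -> confirmed correct
step 9: 13 - 7 = 6 -> consistent with the printout
step 10: push -9: top = -9 -> no discrepancy
No step deviates from the rules.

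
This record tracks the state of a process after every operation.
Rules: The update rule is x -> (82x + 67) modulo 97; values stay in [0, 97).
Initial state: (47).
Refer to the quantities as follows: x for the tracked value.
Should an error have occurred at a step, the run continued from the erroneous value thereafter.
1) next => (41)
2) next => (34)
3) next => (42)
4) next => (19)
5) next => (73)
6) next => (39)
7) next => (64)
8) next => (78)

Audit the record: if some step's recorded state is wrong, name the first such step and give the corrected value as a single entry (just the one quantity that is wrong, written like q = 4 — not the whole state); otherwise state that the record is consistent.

Recomputing the run from the initial state:
step 1: x = 41
step 2: x = 34
step 3: x = 42
step 4: x = 19
step 5: x = 73
step 6: x = 39
step 7: x = 64
step 8: x = 77
The first disagreement with the record is at step 8, where the value should be x = 77.

step 8, x = 77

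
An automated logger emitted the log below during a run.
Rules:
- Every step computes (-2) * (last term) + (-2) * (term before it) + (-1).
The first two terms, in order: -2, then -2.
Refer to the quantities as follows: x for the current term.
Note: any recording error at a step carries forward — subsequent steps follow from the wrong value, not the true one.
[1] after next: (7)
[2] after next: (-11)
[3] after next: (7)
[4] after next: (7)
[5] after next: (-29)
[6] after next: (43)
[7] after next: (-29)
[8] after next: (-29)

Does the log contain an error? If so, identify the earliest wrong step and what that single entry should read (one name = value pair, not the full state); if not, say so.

Step 1: x = -2*(-2) + (-2)*(-2) + (-1) = 7 — agrees with the log.
Step 2: x = -2*(7) + (-2)*(-2) + (-1) = -11 — no discrepancy.
Step 3: x = -2*(-11) + (-2)*(7) + (-1) = 7 — agrees with the log.
Step 4: x = -2*(7) + (-2)*(-11) + (-1) = 7 — consistent with the log.
Step 5: x = -2*(7) + (-2)*(7) + (-1) = -29 — checks out.
Step 6: x = -2*(-29) + (-2)*(7) + (-1) = 43 — confirmed correct.
Step 7: x = -2*(43) + (-2)*(-29) + (-1) = -29 — checks out.
Step 8: x = -2*(-29) + (-2)*(43) + (-1) = -29 — same as recorded.
The whole run recomputes cleanly — no discrepancies.

no error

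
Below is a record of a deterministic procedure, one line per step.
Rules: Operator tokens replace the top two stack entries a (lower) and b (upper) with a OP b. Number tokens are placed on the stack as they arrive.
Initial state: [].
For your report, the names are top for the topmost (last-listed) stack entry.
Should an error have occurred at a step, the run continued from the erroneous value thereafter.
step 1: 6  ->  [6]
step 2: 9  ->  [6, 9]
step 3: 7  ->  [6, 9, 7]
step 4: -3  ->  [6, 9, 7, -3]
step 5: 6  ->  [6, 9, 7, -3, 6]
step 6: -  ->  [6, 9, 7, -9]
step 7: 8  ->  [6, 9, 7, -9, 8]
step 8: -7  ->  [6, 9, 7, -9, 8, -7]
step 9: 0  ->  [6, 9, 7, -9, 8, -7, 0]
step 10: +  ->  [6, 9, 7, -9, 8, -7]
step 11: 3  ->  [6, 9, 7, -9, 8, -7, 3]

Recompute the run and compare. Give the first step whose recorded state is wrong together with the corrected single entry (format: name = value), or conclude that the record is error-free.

no error

Step 1: push 6: top = 6 — in agreement.
Step 2: push 9: top = 9 — confirmed correct.
Step 3: push 7: top = 7 — matches.
Step 4: push -3: top = -3 — exactly as logged.
Step 5: push 6: top = 6 — exactly as logged.
Step 6: -3 - 6 = -9 — consistent with the record.
Step 7: push 8: top = 8 — no discrepancy.
Step 8: push -7: top = -7 — no discrepancy.
Step 9: push 0: top = 0 — consistent with the record.
Step 10: -7 + 0 = -7 — in agreement.
Step 11: push 3: top = 3 — in agreement.
The recomputation confirms every line.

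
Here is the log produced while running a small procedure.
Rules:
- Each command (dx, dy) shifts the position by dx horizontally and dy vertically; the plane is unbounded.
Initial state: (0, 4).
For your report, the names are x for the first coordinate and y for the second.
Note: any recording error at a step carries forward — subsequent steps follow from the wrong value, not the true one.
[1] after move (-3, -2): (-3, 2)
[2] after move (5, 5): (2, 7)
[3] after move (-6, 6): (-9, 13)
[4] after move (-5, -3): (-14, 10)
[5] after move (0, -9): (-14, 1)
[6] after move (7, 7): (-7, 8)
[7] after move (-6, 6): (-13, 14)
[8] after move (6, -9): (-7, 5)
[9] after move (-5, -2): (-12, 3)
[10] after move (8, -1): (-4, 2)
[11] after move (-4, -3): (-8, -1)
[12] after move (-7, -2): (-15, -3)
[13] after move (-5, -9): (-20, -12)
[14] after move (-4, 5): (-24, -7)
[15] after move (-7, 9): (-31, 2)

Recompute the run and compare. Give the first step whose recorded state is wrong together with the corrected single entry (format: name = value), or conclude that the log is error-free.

step 3, x = -4

Recomputing the run from the initial state:
step 1: x = -3, y = 2
step 2: x = 2, y = 7
step 3: x = -4, y = 13
step 4: x = -9, y = 10
step 5: x = -9, y = 1
step 6: x = -2, y = 8
step 7: x = -8, y = 14
step 8: x = -2, y = 5
step 9: x = -7, y = 3
step 10: x = 1, y = 2
step 11: x = -3, y = -1
step 12: x = -10, y = -3
step 13: x = -15, y = -12
step 14: x = -19, y = -7
step 15: x = -26, y = 2
The first disagreement with the log is at step 3, where the value should be x = -4.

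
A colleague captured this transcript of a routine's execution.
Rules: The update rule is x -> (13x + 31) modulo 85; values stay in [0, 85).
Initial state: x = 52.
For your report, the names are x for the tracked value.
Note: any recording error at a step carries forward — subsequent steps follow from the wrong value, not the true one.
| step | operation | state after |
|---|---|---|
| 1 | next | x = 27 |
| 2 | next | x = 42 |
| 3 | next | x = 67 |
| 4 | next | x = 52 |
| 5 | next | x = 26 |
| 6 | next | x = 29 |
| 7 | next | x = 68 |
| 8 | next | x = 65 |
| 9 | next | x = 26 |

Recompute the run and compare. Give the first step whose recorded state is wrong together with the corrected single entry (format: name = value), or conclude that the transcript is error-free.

Step 1: x = (13*52 + 31) mod 85 = 27 — confirmed correct.
Step 2: x = (13*27 + 31) mod 85 = 42 — checks out.
Step 3: x = (13*42 + 31) mod 85 = 67 — no discrepancy.
Step 4: x = (13*67 + 31) mod 85 = 52 — checks out.
Step 5: x = (13*52 + 31) mod 85 = 27 — first mismatch against the transcript.
The audit stops at step 5: the recorded entry is wrong and should be x = 27.

step 5, x = 27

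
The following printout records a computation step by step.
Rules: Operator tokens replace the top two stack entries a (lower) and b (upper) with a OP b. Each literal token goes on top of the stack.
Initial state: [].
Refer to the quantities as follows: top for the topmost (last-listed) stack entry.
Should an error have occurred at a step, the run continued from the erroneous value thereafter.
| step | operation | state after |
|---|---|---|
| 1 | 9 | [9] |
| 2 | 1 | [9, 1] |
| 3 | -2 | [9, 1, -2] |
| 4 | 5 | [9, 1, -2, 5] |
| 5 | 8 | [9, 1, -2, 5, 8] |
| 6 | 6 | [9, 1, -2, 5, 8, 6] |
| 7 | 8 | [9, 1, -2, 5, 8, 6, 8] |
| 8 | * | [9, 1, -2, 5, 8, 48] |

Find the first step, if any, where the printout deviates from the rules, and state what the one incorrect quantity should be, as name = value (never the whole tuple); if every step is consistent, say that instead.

Recomputing the run from the initial state:
step 1: [9]
step 2: [9, 1]
step 3: [9, 1, -2]
step 4: [9, 1, -2, 5]
step 5: [9, 1, -2, 5, 8]
step 6: [9, 1, -2, 5, 8, 6]
step 7: [9, 1, -2, 5, 8, 6, 8]
step 8: [9, 1, -2, 5, 8, 48]
This matches the printout at every step.

no error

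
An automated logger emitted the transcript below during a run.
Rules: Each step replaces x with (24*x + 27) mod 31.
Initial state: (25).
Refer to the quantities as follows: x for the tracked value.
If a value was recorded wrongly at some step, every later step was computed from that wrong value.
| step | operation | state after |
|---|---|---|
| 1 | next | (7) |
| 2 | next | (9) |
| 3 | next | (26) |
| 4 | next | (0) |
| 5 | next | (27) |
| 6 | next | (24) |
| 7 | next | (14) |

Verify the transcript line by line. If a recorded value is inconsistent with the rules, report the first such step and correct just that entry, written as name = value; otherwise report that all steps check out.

step 1: x = (24*25 + 27) mod 31 = 7 -> consistent with the transcript
step 2: x = (24*7 + 27) mod 31 = 9 -> no discrepancy
step 3: x = (24*9 + 27) mod 31 = 26 -> confirmed correct
step 4: x = (24*26 + 27) mod 31 = 0 -> verified
step 5: x = (24*0 + 27) mod 31 = 27 -> checks out
step 6: x = (24*27 + 27) mod 31 = 24 -> agrees with the transcript
step 7: x = (24*24 + 27) mod 31 = 14 -> in agreement
The whole run recomputes cleanly — no discrepancies.

no error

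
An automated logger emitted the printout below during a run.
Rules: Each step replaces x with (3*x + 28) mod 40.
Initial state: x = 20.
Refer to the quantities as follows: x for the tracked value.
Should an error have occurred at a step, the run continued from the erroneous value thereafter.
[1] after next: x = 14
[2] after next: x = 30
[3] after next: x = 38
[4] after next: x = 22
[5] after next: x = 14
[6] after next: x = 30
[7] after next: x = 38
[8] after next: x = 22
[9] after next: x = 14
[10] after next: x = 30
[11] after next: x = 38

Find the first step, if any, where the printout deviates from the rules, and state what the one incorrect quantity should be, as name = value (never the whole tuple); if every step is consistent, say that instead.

step 1, x = 8

1. x = (3*20 + 28) mod 40 = 8 (the recorded entry deviates here)
The earliest wrong entry is at step 1: it should read x = 8.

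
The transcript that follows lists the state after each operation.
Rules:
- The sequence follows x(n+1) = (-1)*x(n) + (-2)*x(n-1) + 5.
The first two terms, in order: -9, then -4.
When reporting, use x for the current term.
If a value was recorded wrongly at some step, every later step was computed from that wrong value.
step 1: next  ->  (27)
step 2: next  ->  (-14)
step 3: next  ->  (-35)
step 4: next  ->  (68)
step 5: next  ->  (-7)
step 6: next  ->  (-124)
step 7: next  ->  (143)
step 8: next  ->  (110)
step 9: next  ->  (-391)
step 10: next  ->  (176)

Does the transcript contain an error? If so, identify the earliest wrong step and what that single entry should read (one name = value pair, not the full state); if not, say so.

step 5, x = 7

1. x = -1*(-4) + (-2)*(-9) + (5) = 27 (matches)
2. x = -1*(27) + (-2)*(-4) + (5) = -14 (no discrepancy)
3. x = -1*(-14) + (-2)*(27) + (5) = -35 (confirmed correct)
4. x = -1*(-35) + (-2)*(-14) + (5) = 68 (exactly as logged)
5. x = -1*(68) + (-2)*(-35) + (5) = 7 (the transcript disagrees here)
Conclusion: step 5 carries the first error; the entry should be x = 7.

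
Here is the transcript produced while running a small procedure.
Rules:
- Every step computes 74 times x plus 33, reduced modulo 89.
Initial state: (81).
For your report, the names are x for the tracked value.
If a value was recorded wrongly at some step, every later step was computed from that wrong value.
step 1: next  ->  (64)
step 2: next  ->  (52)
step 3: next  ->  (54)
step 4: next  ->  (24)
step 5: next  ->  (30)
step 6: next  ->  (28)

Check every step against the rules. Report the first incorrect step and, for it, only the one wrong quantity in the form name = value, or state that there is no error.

step 5, x = 29

step 1: x = (74*81 + 33) mod 89 = 64 -> matches
step 2: x = (74*64 + 33) mod 89 = 52 -> verified
step 3: x = (74*52 + 33) mod 89 = 54 -> no discrepancy
step 4: x = (74*54 + 33) mod 89 = 24 -> agrees with the transcript
step 5: x = (74*24 + 33) mod 89 = 29 -> not what was recorded
First deviation found at step 5; the corrected entry is x = 29.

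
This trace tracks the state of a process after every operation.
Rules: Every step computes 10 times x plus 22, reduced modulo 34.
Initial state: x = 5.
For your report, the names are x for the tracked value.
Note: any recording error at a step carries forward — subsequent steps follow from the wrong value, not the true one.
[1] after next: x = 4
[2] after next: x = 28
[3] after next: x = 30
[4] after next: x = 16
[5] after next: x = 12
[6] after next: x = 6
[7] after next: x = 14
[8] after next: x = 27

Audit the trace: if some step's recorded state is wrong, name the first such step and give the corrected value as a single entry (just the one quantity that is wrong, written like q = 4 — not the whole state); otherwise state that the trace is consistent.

step 1: x = (10*5 + 22) mod 34 = 4 -> verified
step 2: x = (10*4 + 22) mod 34 = 28 -> confirmed correct
step 3: x = (10*28 + 22) mod 34 = 30 -> confirmed correct
step 4: x = (10*30 + 22) mod 34 = 16 -> checks out
step 5: x = (10*16 + 22) mod 34 = 12 -> confirmed correct
step 6: x = (10*12 + 22) mod 34 = 6 -> in agreement
step 7: x = (10*6 + 22) mod 34 = 14 -> in agreement
step 8: x = (10*14 + 22) mod 34 = 26 -> the recorded entry deviates here
Step 8 is the first one off; corrected, x = 26.

step 8, x = 26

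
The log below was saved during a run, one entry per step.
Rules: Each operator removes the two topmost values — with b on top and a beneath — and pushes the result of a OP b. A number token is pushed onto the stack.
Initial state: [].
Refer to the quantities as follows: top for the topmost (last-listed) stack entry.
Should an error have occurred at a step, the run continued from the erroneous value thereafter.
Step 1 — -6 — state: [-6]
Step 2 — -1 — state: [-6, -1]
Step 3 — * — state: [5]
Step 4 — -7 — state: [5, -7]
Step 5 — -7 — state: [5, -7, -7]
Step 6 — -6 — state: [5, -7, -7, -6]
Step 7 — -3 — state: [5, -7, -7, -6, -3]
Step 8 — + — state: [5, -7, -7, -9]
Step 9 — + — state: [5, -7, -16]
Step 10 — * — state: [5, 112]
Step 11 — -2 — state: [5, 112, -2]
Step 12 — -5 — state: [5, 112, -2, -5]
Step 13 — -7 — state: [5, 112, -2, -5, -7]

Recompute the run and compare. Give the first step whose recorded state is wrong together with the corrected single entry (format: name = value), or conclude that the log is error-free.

1. push -6: top = -6 (no discrepancy)
2. push -1: top = -1 (consistent with the log)
3. -6 * -1 = 6 (not what was recorded)
So the first discrepancy is step 3, where the right value is top = 6.

step 3, top = 6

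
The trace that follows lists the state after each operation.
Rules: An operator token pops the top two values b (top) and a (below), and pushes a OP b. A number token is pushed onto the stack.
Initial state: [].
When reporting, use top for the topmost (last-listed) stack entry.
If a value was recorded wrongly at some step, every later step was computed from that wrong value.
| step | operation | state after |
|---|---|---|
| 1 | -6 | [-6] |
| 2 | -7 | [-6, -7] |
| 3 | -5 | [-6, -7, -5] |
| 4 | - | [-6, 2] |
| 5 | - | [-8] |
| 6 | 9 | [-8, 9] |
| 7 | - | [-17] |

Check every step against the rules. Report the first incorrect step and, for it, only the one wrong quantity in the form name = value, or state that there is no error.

step 4, top = -2

Recomputing the run from the initial state:
step 1: [-6]
step 2: [-6, -7]
step 3: [-6, -7, -5]
step 4: [-6, -2]
step 5: [-4]
step 6: [-4, 9]
step 7: [-13]
The first disagreement with the trace is at step 4, where the value should be top = -2.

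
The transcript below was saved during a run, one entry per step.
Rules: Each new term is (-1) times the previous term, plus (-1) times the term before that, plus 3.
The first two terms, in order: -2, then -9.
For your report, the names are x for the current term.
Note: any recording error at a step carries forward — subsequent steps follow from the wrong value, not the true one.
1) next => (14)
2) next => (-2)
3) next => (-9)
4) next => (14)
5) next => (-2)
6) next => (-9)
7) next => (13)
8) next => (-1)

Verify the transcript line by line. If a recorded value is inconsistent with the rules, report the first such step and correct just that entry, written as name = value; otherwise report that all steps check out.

step 7, x = 14

Recomputing the run from the initial state:
step 1: x = 14
step 2: x = -2
step 3: x = -9
step 4: x = 14
step 5: x = -2
step 6: x = -9
step 7: x = 14
step 8: x = -2
The first disagreement with the transcript is at step 7, where the value should be x = 14.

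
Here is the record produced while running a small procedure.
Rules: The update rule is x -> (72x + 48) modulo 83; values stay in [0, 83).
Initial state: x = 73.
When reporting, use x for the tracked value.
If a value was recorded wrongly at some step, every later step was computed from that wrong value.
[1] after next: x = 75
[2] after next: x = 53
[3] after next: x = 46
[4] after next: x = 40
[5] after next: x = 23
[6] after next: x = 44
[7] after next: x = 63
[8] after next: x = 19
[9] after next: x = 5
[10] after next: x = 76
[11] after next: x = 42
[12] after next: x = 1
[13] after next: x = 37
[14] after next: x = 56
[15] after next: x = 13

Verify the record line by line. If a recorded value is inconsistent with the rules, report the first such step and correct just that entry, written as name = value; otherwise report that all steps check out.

step 7, x = 62

step 1: x = (72*73 + 48) mod 83 = 75 -> same as recorded
step 2: x = (72*75 + 48) mod 83 = 53 -> consistent with the record
step 3: x = (72*53 + 48) mod 83 = 46 -> in agreement
step 4: x = (72*46 + 48) mod 83 = 40 -> agrees with the record
step 5: x = (72*40 + 48) mod 83 = 23 -> matches
step 6: x = (72*23 + 48) mod 83 = 44 -> in agreement
step 7: x = (72*44 + 48) mod 83 = 62 -> the recorded entry deviates here
That makes step 7 the first incorrect line — x = 62 is what it should show.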